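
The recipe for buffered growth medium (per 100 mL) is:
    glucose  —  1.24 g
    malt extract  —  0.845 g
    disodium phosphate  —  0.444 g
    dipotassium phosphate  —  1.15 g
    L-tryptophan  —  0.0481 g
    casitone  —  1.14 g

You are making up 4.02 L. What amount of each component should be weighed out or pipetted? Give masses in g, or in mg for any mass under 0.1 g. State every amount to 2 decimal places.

Scale factor = 4020 mL / 100 mL = 40.2.
glucose: 1.24 g × (4020 mL / 100 mL) = 49.85 g
malt extract: 0.845 g × (4020 mL / 100 mL) = 33.97 g
disodium phosphate: 0.444 g × (4020 mL / 100 mL) = 17.85 g
dipotassium phosphate: 1.15 g × (4020 mL / 100 mL) = 46.23 g
L-tryptophan: 0.0481 g × (4020 mL / 100 mL) = 1.93 g
casitone: 1.14 g × (4020 mL / 100 mL) = 45.83 g

glucose 49.85 g; malt extract 33.97 g; disodium phosphate 17.85 g; dipotassium phosphate 46.23 g; L-tryptophan 1.93 g; casitone 45.83 g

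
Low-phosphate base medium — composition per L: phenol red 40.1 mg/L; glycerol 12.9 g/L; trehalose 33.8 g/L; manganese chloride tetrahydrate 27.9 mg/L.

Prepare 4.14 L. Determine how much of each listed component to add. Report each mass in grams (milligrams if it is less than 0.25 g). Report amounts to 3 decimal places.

Scale factor relative to 1 L: 4.14.
phenol red: 40.1 mg/L × 4.14 L = 166.014 mg
glycerol: 12.9 g/L × 4.14 L = 53.406 g
trehalose: 33.8 g/L × 4.14 L = 139.932 g
manganese chloride tetrahydrate: 27.9 mg/L × 4.14 L = 115.506 mg

phenol red 166.014 mg; glycerol 53.406 g; trehalose 139.932 g; manganese chloride tetrahydrate 115.506 mg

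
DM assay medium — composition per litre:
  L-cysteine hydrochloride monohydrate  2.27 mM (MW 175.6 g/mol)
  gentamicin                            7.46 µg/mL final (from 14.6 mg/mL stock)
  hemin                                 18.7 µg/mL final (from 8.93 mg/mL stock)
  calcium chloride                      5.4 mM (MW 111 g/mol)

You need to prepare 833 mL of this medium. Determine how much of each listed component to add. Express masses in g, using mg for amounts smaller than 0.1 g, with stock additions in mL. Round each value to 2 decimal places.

L-cysteine hydrochloride monohydrate 0.33 g; gentamicin 0.43 mL; hemin 1.74 mL; calcium chloride 0.50 g

Scale factor relative to 1 L: 0.833.
L-cysteine hydrochloride monohydrate: 2.27 mmol/L × 175.6 g/mol × 0.833 L ÷ 1000 = 0.33 g
gentamicin: dilute stock: 7.46 µg/mL × 833 mL ÷ 14600 µg/mL = 0.43 mL
hemin: C1V1 = C2V2 → 18.7 µg/mL × 833 mL ÷ 8930 µg/mL = 1.74 mL
calcium chloride: 5.4 mmol/L × 111 g/mol × 0.833 L ÷ 1000 = 0.50 g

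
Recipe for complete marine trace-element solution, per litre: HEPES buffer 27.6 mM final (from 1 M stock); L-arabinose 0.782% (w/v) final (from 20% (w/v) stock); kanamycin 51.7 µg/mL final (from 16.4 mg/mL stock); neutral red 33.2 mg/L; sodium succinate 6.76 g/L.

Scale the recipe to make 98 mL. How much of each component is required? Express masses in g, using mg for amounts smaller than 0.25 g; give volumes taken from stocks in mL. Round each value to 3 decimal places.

HEPES buffer 2.705 mL; L-arabinose 3.832 mL; kanamycin 0.309 mL; neutral red 3.254 mg; sodium succinate 0.662 g

Target volume = 98 mL = 0.098 L.
HEPES buffer: V = C2·V2/C1 = 27.6 mM × 98 mL ÷ 1000 mM = 2.705 mL
L-arabinose: dilute stock: 0.782% ÷ 20% × 98 mL = 3.832 mL
kanamycin: V = C2·V2/C1 = 51.7 µg/mL × 98 mL ÷ 16400 µg/mL = 0.309 mL
neutral red: 33.2 mg/L × 0.098 L = 3.254 mg
sodium succinate: 6.76 g/L × 0.098 L = 0.662 g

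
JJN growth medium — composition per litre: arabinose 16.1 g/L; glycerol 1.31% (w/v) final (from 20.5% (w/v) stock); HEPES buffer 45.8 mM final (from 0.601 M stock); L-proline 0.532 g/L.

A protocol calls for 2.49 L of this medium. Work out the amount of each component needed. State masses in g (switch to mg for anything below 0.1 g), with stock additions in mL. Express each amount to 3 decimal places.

Working volume: 2.49 L.
arabinose: 16.1 g/L × 2.49 L = 40.089 g
glycerol: C1V1 = C2V2 → 1.31% ÷ 20.5% × 2490 mL = 159.117 mL
HEPES buffer: C1V1 = C2V2 → 45.8 mM × 2490 mL ÷ 601 mM = 189.754 mL
L-proline: 0.532 g/L × 2.49 L = 1.325 g

arabinose 40.089 g; glycerol 159.117 mL; HEPES buffer 189.754 mL; L-proline 1.325 g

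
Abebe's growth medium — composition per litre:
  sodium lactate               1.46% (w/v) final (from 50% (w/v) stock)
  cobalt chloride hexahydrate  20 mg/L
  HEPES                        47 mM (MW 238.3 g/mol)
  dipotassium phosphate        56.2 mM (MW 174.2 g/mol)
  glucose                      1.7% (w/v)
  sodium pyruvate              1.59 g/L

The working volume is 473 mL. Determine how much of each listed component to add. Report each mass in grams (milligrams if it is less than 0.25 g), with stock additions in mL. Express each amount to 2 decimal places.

Working volume: 473 mL = 0.473 L.
sodium lactate: C1V1 = C2V2 → 1.46% ÷ 50% × 473 mL = 13.81 mL
cobalt chloride hexahydrate: 20 mg/L × 0.473 L = 9.46 mg
HEPES: 47 mmol/L × 238.3 g/mol × 0.473 L ÷ 1000 = 5.30 g
dipotassium phosphate: 56.2 mmol/L × 174.2 g/mol × 0.473 L ÷ 1000 = 4.63 g
glucose: 1.7 g per 100 mL × 473 mL ÷ 100 = 8.04 g
sodium pyruvate: 1.59 g/L × 0.473 L = 0.75 g

sodium lactate 13.81 mL; cobalt chloride hexahydrate 9.46 mg; HEPES 5.30 g; dipotassium phosphate 4.63 g; glucose 8.04 g; sodium pyruvate 0.75 g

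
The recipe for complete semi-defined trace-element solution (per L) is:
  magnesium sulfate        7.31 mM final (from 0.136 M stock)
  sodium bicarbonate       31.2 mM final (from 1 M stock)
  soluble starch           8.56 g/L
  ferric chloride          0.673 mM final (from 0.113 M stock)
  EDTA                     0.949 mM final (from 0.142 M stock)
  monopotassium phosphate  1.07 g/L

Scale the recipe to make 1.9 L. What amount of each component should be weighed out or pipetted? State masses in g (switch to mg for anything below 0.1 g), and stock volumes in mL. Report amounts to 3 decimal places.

magnesium sulfate 102.125 mL; sodium bicarbonate 59.280 mL; soluble starch 16.264 g; ferric chloride 11.316 mL; EDTA 12.698 mL; monopotassium phosphate 2.033 g

Scale factor relative to 1 L: 1.9.
magnesium sulfate: C1V1 = C2V2 → 7.31 mM × 1900 mL ÷ 136 mM = 102.125 mL
sodium bicarbonate: C1V1 = C2V2 → 31.2 mM × 1900 mL ÷ 1000 mM = 59.280 mL
soluble starch: 8.56 g/L × 1.9 L = 16.264 g
ferric chloride: V = C2·V2/C1 = 0.673 mM × 1900 mL ÷ 113 mM = 11.316 mL
EDTA: dilute stock: 0.949 mM × 1900 mL ÷ 142 mM = 12.698 mL
monopotassium phosphate: 1.07 g/L × 1.9 L = 2.033 g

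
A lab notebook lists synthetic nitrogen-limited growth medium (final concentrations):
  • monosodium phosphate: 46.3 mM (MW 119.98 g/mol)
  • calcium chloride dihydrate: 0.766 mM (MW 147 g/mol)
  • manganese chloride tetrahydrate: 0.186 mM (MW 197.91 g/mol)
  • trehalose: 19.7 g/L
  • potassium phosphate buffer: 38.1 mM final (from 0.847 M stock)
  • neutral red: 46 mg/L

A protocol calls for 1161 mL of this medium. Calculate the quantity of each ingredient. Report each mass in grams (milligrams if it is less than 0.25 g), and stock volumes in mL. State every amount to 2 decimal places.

monosodium phosphate 6.45 g; calcium chloride dihydrate 130.73 mg; manganese chloride tetrahydrate 42.74 mg; trehalose 22.87 g; potassium phosphate buffer 52.22 mL; neutral red 53.41 mg

Target volume = 1161 mL = 1.161 L.
monosodium phosphate: 46.3 mmol/L × 119.98 g/mol × 1.161 L ÷ 1000 = 6.45 g
calcium chloride dihydrate: 0.766 mmol/L × 147 mg/mmol × 1.161 L = 130.73 mg
manganese chloride tetrahydrate: 0.186 mmol/L × 197.91 mg/mmol × 1.161 L = 42.74 mg
trehalose: 19.7 g/L × 1.161 L = 22.87 g
potassium phosphate buffer: C1V1 = C2V2 → 38.1 mM × 1161 mL ÷ 847 mM = 52.22 mL
neutral red: 46 mg/L × 1.161 L = 53.41 mg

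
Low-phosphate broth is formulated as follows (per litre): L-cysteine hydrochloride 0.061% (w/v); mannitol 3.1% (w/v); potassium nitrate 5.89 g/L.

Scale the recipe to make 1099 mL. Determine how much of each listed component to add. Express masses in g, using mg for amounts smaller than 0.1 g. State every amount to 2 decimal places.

Scale factor relative to 1 L: 1.099.
L-cysteine hydrochloride: 0.061 g per 100 mL × 1099 mL ÷ 100 = 0.67 g
mannitol: 3.1 g per 100 mL × 1099 mL ÷ 100 = 34.07 g
potassium nitrate: 5.89 g/L × 1.099 L = 6.47 g

L-cysteine hydrochloride 0.67 g; mannitol 34.07 g; potassium nitrate 6.47 g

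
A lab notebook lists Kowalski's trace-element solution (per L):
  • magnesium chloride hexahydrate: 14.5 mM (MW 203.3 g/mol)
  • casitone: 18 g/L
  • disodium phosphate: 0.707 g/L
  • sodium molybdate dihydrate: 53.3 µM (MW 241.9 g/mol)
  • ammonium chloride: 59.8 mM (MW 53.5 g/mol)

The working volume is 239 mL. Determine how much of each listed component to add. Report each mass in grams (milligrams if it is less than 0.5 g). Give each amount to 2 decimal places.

magnesium chloride hexahydrate 0.70 g; casitone 4.30 g; disodium phosphate 168.97 mg; sodium molybdate dihydrate 3.08 mg; ammonium chloride 0.76 g

Scale factor relative to 1 L: 0.239.
magnesium chloride hexahydrate: 14.5 mmol/L × 203.3 g/mol × 0.239 L ÷ 1000 = 0.70 g
casitone: 18 g/L × 0.239 L = 4.30 g
disodium phosphate: 0.707 g/L × 0.239 L = 0.168973 g = 168.97 mg
sodium molybdate dihydrate: 53.3 µmol/L × 241.9 g/mol × 0.239 L ÷ 1000 = 3.08 mg
ammonium chloride: 59.8 mmol/L × 53.5 g/mol × 0.239 L ÷ 1000 = 0.76 g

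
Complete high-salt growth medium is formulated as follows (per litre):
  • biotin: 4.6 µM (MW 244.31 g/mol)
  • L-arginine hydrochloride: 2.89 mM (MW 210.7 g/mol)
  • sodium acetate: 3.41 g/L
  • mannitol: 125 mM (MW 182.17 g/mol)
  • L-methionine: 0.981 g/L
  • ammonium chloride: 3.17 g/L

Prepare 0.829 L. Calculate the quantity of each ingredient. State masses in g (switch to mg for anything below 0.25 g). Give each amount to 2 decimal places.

biotin 0.93 mg; L-arginine hydrochloride 0.50 g; sodium acetate 2.83 g; mannitol 18.88 g; L-methionine 0.81 g; ammonium chloride 2.63 g

Working volume: 0.829 L.
biotin: 4.6 µmol/L × 244.31 g/mol × 0.829 L ÷ 1000 = 0.93 mg
L-arginine hydrochloride: 2.89 mmol/L × 210.7 g/mol × 0.829 L ÷ 1000 = 0.50 g
sodium acetate: 3.41 g/L × 0.829 L = 2.83 g
mannitol: 125 mmol/L × 182.17 g/mol × 0.829 L ÷ 1000 = 18.88 g
L-methionine: 0.981 g/L × 0.829 L = 0.81 g
ammonium chloride: 3.17 g/L × 0.829 L = 2.63 g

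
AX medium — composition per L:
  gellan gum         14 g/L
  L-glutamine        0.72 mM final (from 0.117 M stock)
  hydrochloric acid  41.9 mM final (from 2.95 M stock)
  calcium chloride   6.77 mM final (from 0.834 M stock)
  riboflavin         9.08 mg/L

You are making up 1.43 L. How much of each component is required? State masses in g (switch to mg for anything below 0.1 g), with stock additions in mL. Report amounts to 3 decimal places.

gellan gum 20.020 g; L-glutamine 8.800 mL; hydrochloric acid 20.311 mL; calcium chloride 11.608 mL; riboflavin 12.984 mg

Scale factor relative to 1 L: 1.43.
gellan gum: 14 g/L × 1.43 L = 20.020 g
L-glutamine: V = C2·V2/C1 = 0.72 mM × 1430 mL ÷ 117 mM = 8.800 mL
hydrochloric acid: dilute stock: 41.9 mM × 1430 mL ÷ 2950 mM = 20.311 mL
calcium chloride: V = C2·V2/C1 = 6.77 mM × 1430 mL ÷ 834 mM = 11.608 mL
riboflavin: 9.08 mg/L × 1.43 L = 12.984 mg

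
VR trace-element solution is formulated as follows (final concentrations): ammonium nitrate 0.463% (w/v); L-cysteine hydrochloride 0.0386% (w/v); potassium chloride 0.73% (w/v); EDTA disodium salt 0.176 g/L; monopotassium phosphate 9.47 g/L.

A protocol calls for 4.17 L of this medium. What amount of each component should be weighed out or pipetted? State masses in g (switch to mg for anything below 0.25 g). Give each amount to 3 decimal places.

Working volume: 4.17 L.
ammonium nitrate: 0.463 g per 100 mL × 4170 mL ÷ 100 = 19.307 g
L-cysteine hydrochloride: 0.0386% w/v = 0.386 g/L → 0.386 × 4.17 L = 1.610 g
potassium chloride: 0.73% w/v = 7.3 g/L → 7.3 × 4.17 L = 30.441 g
EDTA disodium salt: 0.176 g/L × 4.17 L = 0.734 g
monopotassium phosphate: 9.47 g/L × 4.17 L = 39.490 g

ammonium nitrate 19.307 g; L-cysteine hydrochloride 1.610 g; potassium chloride 30.441 g; EDTA disodium salt 0.734 g; monopotassium phosphate 39.490 g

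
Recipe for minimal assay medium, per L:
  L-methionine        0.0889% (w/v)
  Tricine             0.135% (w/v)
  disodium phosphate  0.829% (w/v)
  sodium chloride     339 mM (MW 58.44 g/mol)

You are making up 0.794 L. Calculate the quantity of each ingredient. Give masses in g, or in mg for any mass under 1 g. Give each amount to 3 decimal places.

Working volume: 0.794 L.
L-methionine: 0.0889 g per 100 mL × 794 mL ÷ 100 = 0.705866 g = 705.866 mg
Tricine: 0.135% w/v = 1.35 g/L → 1.35 × 0.794 L = 1.072 g
disodium phosphate: 0.829% w/v = 8.29 g/L → 8.29 × 0.794 L = 6.582 g
sodium chloride: 339 mmol/L × 58.44 g/mol × 0.794 L ÷ 1000 = 15.730 g

L-methionine 705.866 mg; Tricine 1.072 g; disodium phosphate 6.582 g; sodium chloride 15.730 g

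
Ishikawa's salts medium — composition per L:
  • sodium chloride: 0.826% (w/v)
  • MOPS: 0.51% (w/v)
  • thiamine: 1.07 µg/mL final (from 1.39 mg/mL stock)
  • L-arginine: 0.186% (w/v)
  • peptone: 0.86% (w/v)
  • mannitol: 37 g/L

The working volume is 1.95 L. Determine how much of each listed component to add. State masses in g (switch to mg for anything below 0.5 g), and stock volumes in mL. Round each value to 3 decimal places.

Scale factor relative to 1 L: 1.95.
sodium chloride: 0.826% w/v = 8.26 g/L → 8.26 × 1.95 L = 16.107 g
MOPS: 0.51% w/v = 5.1 g/L → 5.1 × 1.95 L = 9.945 g
thiamine: dilute stock: 1.07 µg/mL × 1950 mL ÷ 1390 µg/mL = 1.501 mL
L-arginine: 0.186% w/v = 1.86 g/L → 1.86 × 1.95 L = 3.627 g
peptone: 0.86% w/v = 8.6 g/L → 8.6 × 1.95 L = 16.770 g
mannitol: 37 g/L × 1.95 L = 72.150 g

sodium chloride 16.107 g; MOPS 9.945 g; thiamine 1.501 mL; L-arginine 3.627 g; peptone 16.770 g; mannitol 72.150 g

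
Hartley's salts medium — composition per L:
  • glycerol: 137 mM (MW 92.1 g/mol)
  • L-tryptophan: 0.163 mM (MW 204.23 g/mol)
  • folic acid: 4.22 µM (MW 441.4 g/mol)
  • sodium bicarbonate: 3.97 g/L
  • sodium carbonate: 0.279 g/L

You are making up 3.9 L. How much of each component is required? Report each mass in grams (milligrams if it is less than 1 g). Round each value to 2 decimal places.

glycerol 49.21 g; L-tryptophan 129.83 mg; folic acid 7.26 mg; sodium bicarbonate 15.48 g; sodium carbonate 1.09 g

Working volume: 3.9 L.
glycerol: 137 mmol/L × 92.1 g/mol × 3.9 L ÷ 1000 = 49.21 g
L-tryptophan: 0.163 mmol/L × 204.23 mg/mmol × 3.9 L = 129.83 mg
folic acid: 4.22 µmol/L × 441.4 g/mol × 3.9 L ÷ 1000 = 7.26 mg
sodium bicarbonate: 3.97 g/L × 3.9 L = 15.48 g
sodium carbonate: 0.279 g/L × 3.9 L = 1.09 g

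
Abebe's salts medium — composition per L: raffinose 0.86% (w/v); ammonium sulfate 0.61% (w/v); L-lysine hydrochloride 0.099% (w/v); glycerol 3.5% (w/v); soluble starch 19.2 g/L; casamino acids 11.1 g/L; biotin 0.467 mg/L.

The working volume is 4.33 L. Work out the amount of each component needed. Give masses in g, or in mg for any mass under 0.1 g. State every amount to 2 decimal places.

Working volume: 4.33 L.
raffinose: 0.86% w/v = 8.6 g/L → 8.6 × 4.33 L = 37.24 g
ammonium sulfate: 0.61 g per 100 mL × 4330 mL ÷ 100 = 26.41 g
L-lysine hydrochloride: 0.099 g per 100 mL × 4330 mL ÷ 100 = 4.29 g
glycerol: 3.5 g per 100 mL × 4330 mL ÷ 100 = 151.55 g
soluble starch: 19.2 g/L × 4.33 L = 83.14 g
casamino acids: 11.1 g/L × 4.33 L = 48.06 g
biotin: 0.467 mg/L × 4.33 L = 2.02 mg

raffinose 37.24 g; ammonium sulfate 26.41 g; L-lysine hydrochloride 4.29 g; glycerol 151.55 g; soluble starch 83.14 g; casamino acids 48.06 g; biotin 2.02 mg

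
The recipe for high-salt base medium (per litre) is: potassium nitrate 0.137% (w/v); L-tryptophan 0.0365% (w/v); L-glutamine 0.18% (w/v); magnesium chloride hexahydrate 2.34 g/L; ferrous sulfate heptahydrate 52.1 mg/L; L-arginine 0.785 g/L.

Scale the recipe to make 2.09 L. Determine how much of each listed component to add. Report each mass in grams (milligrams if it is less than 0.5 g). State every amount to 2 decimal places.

Working volume: 2.09 L.
potassium nitrate: 0.137 g per 100 mL × 2090 mL ÷ 100 = 2.86 g
L-tryptophan: 0.0365 g per 100 mL × 2090 mL ÷ 100 = 0.76 g
L-glutamine: 0.18 g per 100 mL × 2090 mL ÷ 100 = 3.76 g
magnesium chloride hexahydrate: 2.34 g/L × 2.09 L = 4.89 g
ferrous sulfate heptahydrate: 52.1 mg/L × 2.09 L = 108.89 mg
L-arginine: 0.785 g/L × 2.09 L = 1.64 g

potassium nitrate 2.86 g; L-tryptophan 0.76 g; L-glutamine 3.76 g; magnesium chloride hexahydrate 4.89 g; ferrous sulfate heptahydrate 108.89 mg; L-arginine 1.64 g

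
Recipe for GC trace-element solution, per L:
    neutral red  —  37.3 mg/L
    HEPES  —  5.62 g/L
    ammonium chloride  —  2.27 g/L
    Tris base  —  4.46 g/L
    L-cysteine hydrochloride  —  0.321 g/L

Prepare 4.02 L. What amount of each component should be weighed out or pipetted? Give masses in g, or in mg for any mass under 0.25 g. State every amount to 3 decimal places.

neutral red 149.946 mg; HEPES 22.592 g; ammonium chloride 9.125 g; Tris base 17.929 g; L-cysteine hydrochloride 1.290 g

Working volume: 4.02 L.
neutral red: 37.3 mg/L × 4.02 L = 149.946 mg
HEPES: 5.62 g/L × 4.02 L = 22.592 g
ammonium chloride: 2.27 g/L × 4.02 L = 9.125 g
Tris base: 4.46 g/L × 4.02 L = 17.929 g
L-cysteine hydrochloride: 0.321 g/L × 4.02 L = 1.290 g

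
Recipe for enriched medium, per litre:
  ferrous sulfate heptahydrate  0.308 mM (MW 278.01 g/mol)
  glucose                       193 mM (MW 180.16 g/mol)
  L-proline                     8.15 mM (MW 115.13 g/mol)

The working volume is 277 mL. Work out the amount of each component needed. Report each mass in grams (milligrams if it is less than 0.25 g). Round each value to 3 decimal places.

ferrous sulfate heptahydrate 23.719 mg; glucose 9.632 g; L-proline 0.260 g

Working volume: 277 mL = 0.277 L.
ferrous sulfate heptahydrate: 0.308 mmol/L × 278.01 mg/mmol × 0.277 L = 23.719 mg
glucose: 193 mmol/L × 180.16 g/mol × 0.277 L ÷ 1000 = 9.632 g
L-proline: 8.15 mmol/L × 115.13 g/mol × 0.277 L ÷ 1000 = 0.260 g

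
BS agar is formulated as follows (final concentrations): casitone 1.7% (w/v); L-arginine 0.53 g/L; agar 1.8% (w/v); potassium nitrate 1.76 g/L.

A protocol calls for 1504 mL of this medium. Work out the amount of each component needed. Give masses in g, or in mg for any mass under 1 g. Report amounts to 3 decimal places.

Working volume: 1504 mL = 1.504 L.
casitone: 1.7 g per 100 mL × 1504 mL ÷ 100 = 25.568 g
L-arginine: 0.53 g/L × 1.504 L = 0.79712 g = 797.120 mg
agar: 1.8% w/v = 18 g/L → 18 × 1.504 L = 27.072 g
potassium nitrate: 1.76 g/L × 1.504 L = 2.647 g

casitone 25.568 g; L-arginine 797.120 mg; agar 27.072 g; potassium nitrate 2.647 g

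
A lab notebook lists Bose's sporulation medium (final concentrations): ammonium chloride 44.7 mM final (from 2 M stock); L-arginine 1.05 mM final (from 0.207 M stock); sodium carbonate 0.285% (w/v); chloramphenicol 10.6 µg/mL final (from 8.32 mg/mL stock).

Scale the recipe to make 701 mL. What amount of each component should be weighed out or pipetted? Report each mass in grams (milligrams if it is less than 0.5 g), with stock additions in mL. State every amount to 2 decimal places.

Scale factor relative to 1 L: 0.701.
ammonium chloride: V = C2·V2/C1 = 44.7 mM × 701 mL ÷ 2000 mM = 15.67 mL
L-arginine: C1V1 = C2V2 → 1.05 mM × 701 mL ÷ 207 mM = 3.56 mL
sodium carbonate: 0.285 g per 100 mL × 701 mL ÷ 100 = 2.00 g
chloramphenicol: dilute stock: 10.6 µg/mL × 701 mL ÷ 8320 µg/mL = 0.89 mL

ammonium chloride 15.67 mL; L-arginine 3.56 mL; sodium carbonate 2.00 g; chloramphenicol 0.89 mL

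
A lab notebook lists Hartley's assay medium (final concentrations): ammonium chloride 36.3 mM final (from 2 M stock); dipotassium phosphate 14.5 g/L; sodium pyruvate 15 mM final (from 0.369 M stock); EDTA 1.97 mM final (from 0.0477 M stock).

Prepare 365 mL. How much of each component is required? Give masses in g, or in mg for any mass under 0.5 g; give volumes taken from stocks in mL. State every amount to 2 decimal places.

ammonium chloride 6.62 mL; dipotassium phosphate 5.29 g; sodium pyruvate 14.84 mL; EDTA 15.07 mL

Scale factor relative to 1 L: 0.365.
ammonium chloride: C1V1 = C2V2 → 36.3 mM × 365 mL ÷ 2000 mM = 6.62 mL
dipotassium phosphate: 14.5 g/L × 0.365 L = 5.29 g
sodium pyruvate: dilute stock: 15 mM × 365 mL ÷ 369 mM = 14.84 mL
EDTA: C1V1 = C2V2 → 1.97 mM × 365 mL ÷ 47.7 mM = 15.07 mL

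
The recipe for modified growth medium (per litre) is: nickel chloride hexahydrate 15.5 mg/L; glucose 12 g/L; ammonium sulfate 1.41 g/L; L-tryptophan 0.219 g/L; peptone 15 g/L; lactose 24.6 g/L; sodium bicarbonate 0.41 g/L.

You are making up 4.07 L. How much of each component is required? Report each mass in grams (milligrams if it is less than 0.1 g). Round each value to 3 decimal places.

Working volume: 4.07 L.
nickel chloride hexahydrate: 15.5 mg/L × 4.07 L = 63.085 mg
glucose: 12 g/L × 4.07 L = 48.840 g
ammonium sulfate: 1.41 g/L × 4.07 L = 5.739 g
L-tryptophan: 0.219 g/L × 4.07 L = 0.891 g
peptone: 15 g/L × 4.07 L = 61.050 g
lactose: 24.6 g/L × 4.07 L = 100.122 g
sodium bicarbonate: 0.41 g/L × 4.07 L = 1.669 g

nickel chloride hexahydrate 63.085 mg; glucose 48.840 g; ammonium sulfate 5.739 g; L-tryptophan 0.891 g; peptone 61.050 g; lactose 100.122 g; sodium bicarbonate 1.669 g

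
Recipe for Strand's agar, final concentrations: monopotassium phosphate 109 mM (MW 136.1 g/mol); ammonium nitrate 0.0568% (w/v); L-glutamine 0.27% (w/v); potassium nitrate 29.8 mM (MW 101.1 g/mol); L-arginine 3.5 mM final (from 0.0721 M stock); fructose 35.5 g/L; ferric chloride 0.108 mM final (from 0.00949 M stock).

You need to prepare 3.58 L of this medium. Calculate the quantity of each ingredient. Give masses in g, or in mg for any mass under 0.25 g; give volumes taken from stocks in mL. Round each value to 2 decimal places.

Working volume: 3.58 L.
monopotassium phosphate: 109 mmol/L × 136.1 g/mol × 3.58 L ÷ 1000 = 53.11 g
ammonium nitrate: 0.0568% w/v = 0.568 g/L → 0.568 × 3.58 L = 2.03 g
L-glutamine: 0.27% w/v = 2.7 g/L → 2.7 × 3.58 L = 9.67 g
potassium nitrate: 29.8 mmol/L × 101.1 g/mol × 3.58 L ÷ 1000 = 10.79 g
L-arginine: V = C2·V2/C1 = 3.5 mM × 3580 mL ÷ 72.1 mM = 173.79 mL
fructose: 35.5 g/L × 3.58 L = 127.09 g
ferric chloride: dilute stock: 0.108 mM × 3580 mL ÷ 9.49 mM = 40.74 mL

monopotassium phosphate 53.11 g; ammonium nitrate 2.03 g; L-glutamine 9.67 g; potassium nitrate 10.79 g; L-arginine 173.79 mL; fructose 127.09 g; ferric chloride 40.74 mL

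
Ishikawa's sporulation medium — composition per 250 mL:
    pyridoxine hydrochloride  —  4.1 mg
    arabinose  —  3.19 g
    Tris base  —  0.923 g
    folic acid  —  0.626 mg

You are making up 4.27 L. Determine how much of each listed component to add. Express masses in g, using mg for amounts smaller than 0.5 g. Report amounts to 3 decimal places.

Ratio of target to recipe volume: 4270 / 250 = 17.08.
pyridoxine hydrochloride: 4.1 mg × (4270 mL / 250 mL) = 70.028 mg
arabinose: 3.19 g × (4270 mL / 250 mL) = 54.485 g
Tris base: 0.923 g × (4270 mL / 250 mL) = 15.765 g
folic acid: 0.626 mg × (4270 mL / 250 mL) = 10.692 mg

pyridoxine hydrochloride 70.028 mg; arabinose 54.485 g; Tris base 15.765 g; folic acid 10.692 mg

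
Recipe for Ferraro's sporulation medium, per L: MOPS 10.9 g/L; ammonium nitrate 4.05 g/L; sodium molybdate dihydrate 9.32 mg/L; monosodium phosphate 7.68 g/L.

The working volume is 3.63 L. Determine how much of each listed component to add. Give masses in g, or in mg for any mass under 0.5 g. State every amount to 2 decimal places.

MOPS 39.57 g; ammonium nitrate 14.70 g; sodium molybdate dihydrate 33.83 mg; monosodium phosphate 27.88 g

Working volume: 3.63 L.
MOPS: 10.9 g/L × 3.63 L = 39.57 g
ammonium nitrate: 4.05 g/L × 3.63 L = 14.70 g
sodium molybdate dihydrate: 9.32 mg/L × 3.63 L = 33.83 mg
monosodium phosphate: 7.68 g/L × 3.63 L = 27.88 g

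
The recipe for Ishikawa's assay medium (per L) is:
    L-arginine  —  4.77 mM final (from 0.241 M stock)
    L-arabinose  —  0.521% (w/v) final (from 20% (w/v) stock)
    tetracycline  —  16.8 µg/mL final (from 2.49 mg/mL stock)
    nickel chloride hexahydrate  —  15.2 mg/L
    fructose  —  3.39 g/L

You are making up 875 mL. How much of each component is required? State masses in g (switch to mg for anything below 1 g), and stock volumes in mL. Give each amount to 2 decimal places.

Scale factor relative to 1 L: 0.875.
L-arginine: V = C2·V2/C1 = 4.77 mM × 875 mL ÷ 241 mM = 17.32 mL
L-arabinose: V = C2·V2/C1 = 0.521% ÷ 20% × 875 mL = 22.79 mL
tetracycline: dilute stock: 16.8 µg/mL × 875 mL ÷ 2490 µg/mL = 5.90 mL
nickel chloride hexahydrate: 15.2 mg/L × 0.875 L = 13.30 mg
fructose: 3.39 g/L × 0.875 L = 2.97 g

L-arginine 17.32 mL; L-arabinose 22.79 mL; tetracycline 5.90 mL; nickel chloride hexahydrate 13.30 mg; fructose 2.97 g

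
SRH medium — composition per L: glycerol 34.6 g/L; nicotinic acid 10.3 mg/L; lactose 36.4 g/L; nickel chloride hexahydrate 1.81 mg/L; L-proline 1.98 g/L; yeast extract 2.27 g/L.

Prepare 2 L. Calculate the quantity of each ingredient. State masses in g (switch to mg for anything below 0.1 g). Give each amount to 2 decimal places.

glycerol 69.20 g; nicotinic acid 20.60 mg; lactose 72.80 g; nickel chloride hexahydrate 3.62 mg; L-proline 3.96 g; yeast extract 4.54 g

Working volume: 2 L.
glycerol: 34.6 g/L × 2 L = 69.20 g
nicotinic acid: 10.3 mg/L × 2 L = 20.60 mg
lactose: 36.4 g/L × 2 L = 72.80 g
nickel chloride hexahydrate: 1.81 mg/L × 2 L = 3.62 mg
L-proline: 1.98 g/L × 2 L = 3.96 g
yeast extract: 2.27 g/L × 2 L = 4.54 g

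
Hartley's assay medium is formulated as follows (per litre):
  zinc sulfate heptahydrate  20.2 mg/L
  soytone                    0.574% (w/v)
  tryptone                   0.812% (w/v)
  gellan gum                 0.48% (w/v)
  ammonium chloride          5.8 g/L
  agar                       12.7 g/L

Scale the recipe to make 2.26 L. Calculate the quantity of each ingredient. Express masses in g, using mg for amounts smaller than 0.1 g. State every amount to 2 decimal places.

Scale factor relative to 1 L: 2.26.
zinc sulfate heptahydrate: 20.2 mg/L × 2.26 L = 45.65 mg
soytone: 0.574% w/v = 5.74 g/L → 5.74 × 2.26 L = 12.97 g
tryptone: 0.812% w/v = 8.12 g/L → 8.12 × 2.26 L = 18.35 g
gellan gum: 0.48 g per 100 mL × 2260 mL ÷ 100 = 10.85 g
ammonium chloride: 5.8 g/L × 2.26 L = 13.11 g
agar: 12.7 g/L × 2.26 L = 28.70 g

zinc sulfate heptahydrate 45.65 mg; soytone 12.97 g; tryptone 18.35 g; gellan gum 10.85 g; ammonium chloride 13.11 g; agar 28.70 g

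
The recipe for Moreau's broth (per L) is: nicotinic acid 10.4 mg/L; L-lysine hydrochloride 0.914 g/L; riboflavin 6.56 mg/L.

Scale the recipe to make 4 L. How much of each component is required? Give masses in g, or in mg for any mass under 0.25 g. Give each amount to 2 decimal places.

Working volume: 4 L.
nicotinic acid: 10.4 mg/L × 4 L = 41.60 mg
L-lysine hydrochloride: 0.914 g/L × 4 L = 3.66 g
riboflavin: 6.56 mg/L × 4 L = 26.24 mg

nicotinic acid 41.60 mg; L-lysine hydrochloride 3.66 g; riboflavin 26.24 mg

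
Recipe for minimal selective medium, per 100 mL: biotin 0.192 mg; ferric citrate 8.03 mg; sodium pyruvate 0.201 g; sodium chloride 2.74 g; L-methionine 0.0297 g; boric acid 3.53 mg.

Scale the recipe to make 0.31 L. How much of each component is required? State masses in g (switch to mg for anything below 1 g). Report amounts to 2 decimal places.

Ratio of target to recipe volume: 310 / 100 = 3.1.
biotin: 0.192 mg × (310 mL / 100 mL) = 0.60 mg
ferric citrate: 8.03 mg × (310 mL / 100 mL) = 24.89 mg
sodium pyruvate: 0.201 g × (310 mL / 100 mL) = 0.6231 g = 623.10 mg
sodium chloride: 2.74 g × (310 mL / 100 mL) = 8.49 g
L-methionine: 0.0297 g × (310 mL / 100 mL) = 0.09207 g = 92.07 mg
boric acid: 3.53 mg × (310 mL / 100 mL) = 10.94 mg

biotin 0.60 mg; ferric citrate 24.89 mg; sodium pyruvate 623.10 mg; sodium chloride 8.49 g; L-methionine 92.07 mg; boric acid 10.94 mg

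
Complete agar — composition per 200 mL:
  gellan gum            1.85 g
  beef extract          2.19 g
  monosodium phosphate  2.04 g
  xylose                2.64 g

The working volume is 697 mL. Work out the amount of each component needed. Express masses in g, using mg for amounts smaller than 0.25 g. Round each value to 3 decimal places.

gellan gum 6.447 g; beef extract 7.632 g; monosodium phosphate 7.109 g; xylose 9.200 g

Ratio of target to recipe volume: 697 / 200 = 3.485.
gellan gum: 1.85 g × (697 mL / 200 mL) = 6.447 g
beef extract: 2.19 g × (697 mL / 200 mL) = 7.632 g
monosodium phosphate: 2.04 g × (697 mL / 200 mL) = 7.109 g
xylose: 2.64 g × (697 mL / 200 mL) = 9.200 g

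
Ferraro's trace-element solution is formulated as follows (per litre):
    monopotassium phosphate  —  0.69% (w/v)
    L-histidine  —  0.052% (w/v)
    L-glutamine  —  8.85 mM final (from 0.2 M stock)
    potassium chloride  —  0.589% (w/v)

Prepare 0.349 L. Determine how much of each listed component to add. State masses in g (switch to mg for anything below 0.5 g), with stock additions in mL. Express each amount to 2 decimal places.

Working volume: 0.349 L.
monopotassium phosphate: 0.69 g per 100 mL × 349 mL ÷ 100 = 2.41 g
L-histidine: 0.052% w/v = 0.52 g/L → 0.52 × 0.349 L = 0.18148 g = 181.48 mg
L-glutamine: dilute stock: 8.85 mM × 349 mL ÷ 200 mM = 15.44 mL
potassium chloride: 0.589 g per 100 mL × 349 mL ÷ 100 = 2.06 g

monopotassium phosphate 2.41 g; L-histidine 181.48 mg; L-glutamine 15.44 mL; potassium chloride 2.06 g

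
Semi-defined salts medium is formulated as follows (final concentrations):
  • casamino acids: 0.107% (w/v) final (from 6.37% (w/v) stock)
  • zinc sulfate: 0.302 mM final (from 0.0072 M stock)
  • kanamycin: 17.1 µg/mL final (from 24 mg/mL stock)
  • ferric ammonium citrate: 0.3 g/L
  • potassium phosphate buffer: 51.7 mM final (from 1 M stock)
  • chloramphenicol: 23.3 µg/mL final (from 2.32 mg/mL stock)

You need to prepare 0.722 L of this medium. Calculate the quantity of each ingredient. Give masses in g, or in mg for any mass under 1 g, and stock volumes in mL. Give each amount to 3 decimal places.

Scale factor relative to 1 L: 0.722.
casamino acids: V = C2·V2/C1 = 0.107% ÷ 6.37% × 722 mL = 12.128 mL
zinc sulfate: dilute stock: 0.302 mM × 722 mL ÷ 7.2 mM = 30.284 mL
kanamycin: dilute stock: 17.1 µg/mL × 722 mL ÷ 24000 µg/mL = 0.514 mL
ferric ammonium citrate: 0.3 g/L × 0.722 L = 0.2166 g = 216.600 mg
potassium phosphate buffer: C1V1 = C2V2 → 51.7 mM × 722 mL ÷ 1000 mM = 37.327 mL
chloramphenicol: C1V1 = C2V2 → 23.3 µg/mL × 722 mL ÷ 2320 µg/mL = 7.251 mL

casamino acids 12.128 mL; zinc sulfate 30.284 mL; kanamycin 0.514 mL; ferric ammonium citrate 216.600 mg; potassium phosphate buffer 37.327 mL; chloramphenicol 7.251 mL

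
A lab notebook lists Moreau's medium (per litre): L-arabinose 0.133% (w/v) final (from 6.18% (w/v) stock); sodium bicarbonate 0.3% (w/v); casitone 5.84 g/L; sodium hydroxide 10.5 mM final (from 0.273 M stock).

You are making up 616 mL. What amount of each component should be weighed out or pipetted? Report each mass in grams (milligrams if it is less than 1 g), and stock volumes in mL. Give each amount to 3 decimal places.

Scale factor relative to 1 L: 0.616.
L-arabinose: V = C2·V2/C1 = 0.133% ÷ 6.18% × 616 mL = 13.257 mL
sodium bicarbonate: 0.3% w/v = 3 g/L → 3 × 0.616 L = 1.848 g
casitone: 5.84 g/L × 0.616 L = 3.597 g
sodium hydroxide: C1V1 = C2V2 → 10.5 mM × 616 mL ÷ 273 mM = 23.692 mL

L-arabinose 13.257 mL; sodium bicarbonate 1.848 g; casitone 3.597 g; sodium hydroxide 23.692 mL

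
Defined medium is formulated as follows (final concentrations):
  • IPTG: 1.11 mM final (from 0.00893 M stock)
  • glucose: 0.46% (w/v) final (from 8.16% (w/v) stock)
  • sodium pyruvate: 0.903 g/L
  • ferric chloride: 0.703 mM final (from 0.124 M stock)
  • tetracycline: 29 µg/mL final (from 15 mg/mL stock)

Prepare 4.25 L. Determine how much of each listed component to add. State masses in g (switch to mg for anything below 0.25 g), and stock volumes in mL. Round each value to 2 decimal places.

Working volume: 4.25 L.
IPTG: dilute stock: 1.11 mM × 4250 mL ÷ 8.93 mM = 528.28 mL
glucose: dilute stock: 0.46% ÷ 8.16% × 4250 mL = 239.58 mL
sodium pyruvate: 0.903 g/L × 4.25 L = 3.84 g
ferric chloride: dilute stock: 0.703 mM × 4250 mL ÷ 124 mM = 24.09 mL
tetracycline: V = C2·V2/C1 = 29 µg/mL × 4250 mL ÷ 15000 µg/mL = 8.22 mL

IPTG 528.28 mL; glucose 239.58 mL; sodium pyruvate 3.84 g; ferric chloride 24.09 mL; tetracycline 8.22 mL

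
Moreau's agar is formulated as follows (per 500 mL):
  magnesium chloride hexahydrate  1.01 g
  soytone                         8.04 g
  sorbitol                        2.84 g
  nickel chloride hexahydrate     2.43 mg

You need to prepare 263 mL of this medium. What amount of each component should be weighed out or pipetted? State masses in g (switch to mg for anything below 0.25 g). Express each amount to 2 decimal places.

magnesium chloride hexahydrate 0.53 g; soytone 4.23 g; sorbitol 1.49 g; nickel chloride hexahydrate 1.28 mg

Ratio of target to recipe volume: 263 / 500 = 0.526.
magnesium chloride hexahydrate: 1.01 g × (263 mL / 500 mL) = 0.53 g
soytone: 8.04 g × (263 mL / 500 mL) = 4.23 g
sorbitol: 2.84 g × (263 mL / 500 mL) = 1.49 g
nickel chloride hexahydrate: 2.43 mg × (263 mL / 500 mL) = 1.28 mg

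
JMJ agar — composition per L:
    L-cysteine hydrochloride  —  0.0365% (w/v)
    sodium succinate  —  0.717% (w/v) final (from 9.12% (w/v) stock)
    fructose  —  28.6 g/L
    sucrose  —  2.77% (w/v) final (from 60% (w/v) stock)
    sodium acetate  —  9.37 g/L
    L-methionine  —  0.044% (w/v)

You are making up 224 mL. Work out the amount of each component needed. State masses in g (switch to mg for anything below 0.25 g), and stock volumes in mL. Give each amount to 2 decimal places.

Target volume = 224 mL = 0.224 L.
L-cysteine hydrochloride: 0.0365% w/v = 0.365 g/L → 0.365 × 0.224 L = 0.08176 g = 81.76 mg
sodium succinate: C1V1 = C2V2 → 0.717% ÷ 9.12% × 224 mL = 17.61 mL
fructose: 28.6 g/L × 0.224 L = 6.41 g
sucrose: V = C2·V2/C1 = 2.77% ÷ 60% × 224 mL = 10.34 mL
sodium acetate: 9.37 g/L × 0.224 L = 2.10 g
L-methionine: 0.044 g per 100 mL × 224 mL ÷ 100 = 0.09856 g = 98.56 mg

L-cysteine hydrochloride 81.76 mg; sodium succinate 17.61 mL; fructose 6.41 g; sucrose 10.34 mL; sodium acetate 2.10 g; L-methionine 98.56 mg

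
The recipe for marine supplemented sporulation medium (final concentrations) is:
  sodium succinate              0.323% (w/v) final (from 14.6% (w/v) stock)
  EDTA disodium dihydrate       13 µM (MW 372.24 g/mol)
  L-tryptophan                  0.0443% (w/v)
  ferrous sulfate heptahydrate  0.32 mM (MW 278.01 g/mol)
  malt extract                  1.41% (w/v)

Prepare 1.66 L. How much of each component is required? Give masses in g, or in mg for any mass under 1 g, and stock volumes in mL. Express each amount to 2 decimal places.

Scale factor relative to 1 L: 1.66.
sodium succinate: V = C2·V2/C1 = 0.323% ÷ 14.6% × 1660 mL = 36.72 mL
EDTA disodium dihydrate: 13 µmol/L × 372.24 g/mol × 1.66 L ÷ 1000 = 8.03 mg
L-tryptophan: 0.0443 g per 100 mL × 1660 mL ÷ 100 = 0.73538 g = 735.38 mg
ferrous sulfate heptahydrate: 0.32 mmol/L × 278.01 mg/mmol × 1.66 L = 147.68 mg
malt extract: 1.41 g per 100 mL × 1660 mL ÷ 100 = 23.41 g

sodium succinate 36.72 mL; EDTA disodium dihydrate 8.03 mg; L-tryptophan 735.38 mg; ferrous sulfate heptahydrate 147.68 mg; malt extract 23.41 g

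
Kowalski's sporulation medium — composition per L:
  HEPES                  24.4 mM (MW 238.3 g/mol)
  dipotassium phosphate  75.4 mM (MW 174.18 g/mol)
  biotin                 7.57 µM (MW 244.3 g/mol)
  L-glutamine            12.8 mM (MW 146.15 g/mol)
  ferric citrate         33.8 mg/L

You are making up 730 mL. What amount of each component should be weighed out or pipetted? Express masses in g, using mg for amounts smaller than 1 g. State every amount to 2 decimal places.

HEPES 4.24 g; dipotassium phosphate 9.59 g; biotin 1.35 mg; L-glutamine 1.37 g; ferric citrate 24.67 mg

Scale factor relative to 1 L: 0.73.
HEPES: 24.4 mmol/L × 238.3 g/mol × 0.73 L ÷ 1000 = 4.24 g
dipotassium phosphate: 75.4 mmol/L × 174.18 g/mol × 0.73 L ÷ 1000 = 9.59 g
biotin: 7.57 µmol/L × 244.3 g/mol × 0.73 L ÷ 1000 = 1.35 mg
L-glutamine: 12.8 mmol/L × 146.15 g/mol × 0.73 L ÷ 1000 = 1.37 g
ferric citrate: 33.8 mg/L × 0.73 L = 24.67 mg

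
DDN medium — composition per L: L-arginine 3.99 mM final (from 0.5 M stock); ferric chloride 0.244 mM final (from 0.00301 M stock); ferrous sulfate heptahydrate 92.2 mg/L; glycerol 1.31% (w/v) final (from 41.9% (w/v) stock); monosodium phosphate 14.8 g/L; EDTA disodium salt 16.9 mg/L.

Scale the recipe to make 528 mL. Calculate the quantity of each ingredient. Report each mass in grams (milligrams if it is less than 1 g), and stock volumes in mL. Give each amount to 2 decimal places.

Scale factor relative to 1 L: 0.528.
L-arginine: C1V1 = C2V2 → 3.99 mM × 528 mL ÷ 500 mM = 4.21 mL
ferric chloride: C1V1 = C2V2 → 0.244 mM × 528 mL ÷ 3.01 mM = 42.80 mL
ferrous sulfate heptahydrate: 92.2 mg/L × 0.528 L = 48.68 mg
glycerol: C1V1 = C2V2 → 1.31% ÷ 41.9% × 528 mL = 16.51 mL
monosodium phosphate: 14.8 g/L × 0.528 L = 7.81 g
EDTA disodium salt: 16.9 mg/L × 0.528 L = 8.92 mg

L-arginine 4.21 mL; ferric chloride 42.80 mL; ferrous sulfate heptahydrate 48.68 mg; glycerol 16.51 mL; monosodium phosphate 7.81 g; EDTA disodium salt 8.92 mg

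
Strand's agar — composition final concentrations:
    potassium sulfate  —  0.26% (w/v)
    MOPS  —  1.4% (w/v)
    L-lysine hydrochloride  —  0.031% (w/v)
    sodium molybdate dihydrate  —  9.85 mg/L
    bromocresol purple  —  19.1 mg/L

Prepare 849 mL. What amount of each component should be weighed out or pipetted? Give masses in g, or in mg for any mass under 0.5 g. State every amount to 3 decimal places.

Working volume: 849 mL = 0.849 L.
potassium sulfate: 0.26% w/v = 2.6 g/L → 2.6 × 0.849 L = 2.207 g
MOPS: 1.4 g per 100 mL × 849 mL ÷ 100 = 11.886 g
L-lysine hydrochloride: 0.031 g per 100 mL × 849 mL ÷ 100 = 0.26319 g = 263.190 mg
sodium molybdate dihydrate: 9.85 mg/L × 0.849 L = 8.363 mg
bromocresol purple: 19.1 mg/L × 0.849 L = 16.216 mg

potassium sulfate 2.207 g; MOPS 11.886 g; L-lysine hydrochloride 263.190 mg; sodium molybdate dihydrate 8.363 mg; bromocresol purple 16.216 mg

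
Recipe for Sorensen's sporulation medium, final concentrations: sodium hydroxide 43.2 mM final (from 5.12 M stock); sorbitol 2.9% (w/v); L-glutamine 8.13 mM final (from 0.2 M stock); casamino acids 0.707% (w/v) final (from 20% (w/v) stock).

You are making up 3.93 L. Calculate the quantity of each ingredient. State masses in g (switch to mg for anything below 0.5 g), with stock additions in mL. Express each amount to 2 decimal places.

Scale factor relative to 1 L: 3.93.
sodium hydroxide: dilute stock: 43.2 mM × 3930 mL ÷ 5120 mM = 33.16 mL
sorbitol: 2.9 g per 100 mL × 3930 mL ÷ 100 = 113.97 g
L-glutamine: V = C2·V2/C1 = 8.13 mM × 3930 mL ÷ 200 mM = 159.75 mL
casamino acids: dilute stock: 0.707% ÷ 20% × 3930 mL = 138.93 mL

sodium hydroxide 33.16 mL; sorbitol 113.97 g; L-glutamine 159.75 mL; casamino acids 138.93 mL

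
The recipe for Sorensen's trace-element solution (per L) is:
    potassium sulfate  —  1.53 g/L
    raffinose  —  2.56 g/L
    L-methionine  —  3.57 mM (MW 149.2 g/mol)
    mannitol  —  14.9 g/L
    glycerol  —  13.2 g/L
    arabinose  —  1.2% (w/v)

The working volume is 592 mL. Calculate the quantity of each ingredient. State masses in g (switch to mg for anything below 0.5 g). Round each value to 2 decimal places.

Scale factor relative to 1 L: 0.592.
potassium sulfate: 1.53 g/L × 0.592 L = 0.91 g
raffinose: 2.56 g/L × 0.592 L = 1.52 g
L-methionine: 3.57 mmol/L × 149.2 mg/mmol × 0.592 L = 315.33 mg
mannitol: 14.9 g/L × 0.592 L = 8.82 g
glycerol: 13.2 g/L × 0.592 L = 7.81 g
arabinose: 1.2 g per 100 mL × 592 mL ÷ 100 = 7.10 g

potassium sulfate 0.91 g; raffinose 1.52 g; L-methionine 315.33 mg; mannitol 8.82 g; glycerol 7.81 g; arabinose 7.10 g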